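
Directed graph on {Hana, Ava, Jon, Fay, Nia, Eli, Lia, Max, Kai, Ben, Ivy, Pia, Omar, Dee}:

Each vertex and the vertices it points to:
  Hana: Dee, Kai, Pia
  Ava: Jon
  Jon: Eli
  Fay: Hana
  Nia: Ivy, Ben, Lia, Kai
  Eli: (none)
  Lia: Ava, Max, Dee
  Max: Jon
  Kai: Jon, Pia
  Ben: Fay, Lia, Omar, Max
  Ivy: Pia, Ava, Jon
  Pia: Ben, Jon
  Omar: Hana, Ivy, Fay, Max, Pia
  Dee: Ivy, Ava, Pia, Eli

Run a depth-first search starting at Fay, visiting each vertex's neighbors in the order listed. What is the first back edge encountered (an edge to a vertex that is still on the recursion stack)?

Ben→Fay

DFS from Fay (visiting each vertex's neighbors in the order listed); mark gray on enter, black on exit:
Fay gray
  Hana gray
    Dee gray
      Ivy gray
        Pia gray
          Ben gray
            Ben→Fay: Fay is gray → back edge
First back edge: Ben → Fay.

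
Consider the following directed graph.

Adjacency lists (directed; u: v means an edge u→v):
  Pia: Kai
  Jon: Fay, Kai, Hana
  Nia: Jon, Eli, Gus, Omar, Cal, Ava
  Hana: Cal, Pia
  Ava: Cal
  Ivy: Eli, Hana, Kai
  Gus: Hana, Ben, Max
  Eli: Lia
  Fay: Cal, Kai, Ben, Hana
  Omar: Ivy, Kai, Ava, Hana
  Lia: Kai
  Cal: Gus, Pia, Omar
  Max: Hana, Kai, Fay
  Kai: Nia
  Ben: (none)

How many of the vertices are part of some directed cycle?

A vertex is on a directed cycle iff it belongs to a strongly connected component of size ≥ 2 (or has a self-loop).
The vertices on cycles are {Ava, Cal, Eli, Fay, Gus, Ivy, Jon, Kai, Lia, Max, Nia, Pia, Hana, Omar} — 14 in total.

14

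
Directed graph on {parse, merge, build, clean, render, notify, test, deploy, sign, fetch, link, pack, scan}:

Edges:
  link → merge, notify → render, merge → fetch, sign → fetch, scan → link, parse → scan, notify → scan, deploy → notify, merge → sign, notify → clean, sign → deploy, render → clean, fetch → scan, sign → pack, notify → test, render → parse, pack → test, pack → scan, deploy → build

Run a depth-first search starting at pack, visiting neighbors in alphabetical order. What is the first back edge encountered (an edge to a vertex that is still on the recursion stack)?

fetch→scan

DFS from pack (visiting neighbors in alphabetical order); mark gray on enter, black on exit:
pack gray
  scan gray
    link gray
      merge gray
        fetch gray
          fetch→scan: scan is gray → back edge
First back edge: fetch → scan.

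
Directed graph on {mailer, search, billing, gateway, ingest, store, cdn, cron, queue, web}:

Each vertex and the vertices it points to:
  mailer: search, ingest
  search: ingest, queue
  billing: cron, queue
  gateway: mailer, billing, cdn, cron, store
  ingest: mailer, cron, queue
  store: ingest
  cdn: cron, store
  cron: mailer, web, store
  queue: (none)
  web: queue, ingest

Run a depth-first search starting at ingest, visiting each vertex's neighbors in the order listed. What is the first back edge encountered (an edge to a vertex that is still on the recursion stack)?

search->ingest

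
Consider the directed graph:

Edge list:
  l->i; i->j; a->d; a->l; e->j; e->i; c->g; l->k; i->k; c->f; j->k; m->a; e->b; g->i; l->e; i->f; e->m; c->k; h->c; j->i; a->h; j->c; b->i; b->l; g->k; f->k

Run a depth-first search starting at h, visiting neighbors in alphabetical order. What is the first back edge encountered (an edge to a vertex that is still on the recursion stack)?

j→c

DFS from h (visiting neighbors in alphabetical order); mark gray on enter, black on exit:
h gray
  c gray
    f gray
      k gray
      k black
    f black
    g gray
      i gray
        i→f: f black — skip
        j gray
          j→c: c is gray → back edge
First back edge: j → c.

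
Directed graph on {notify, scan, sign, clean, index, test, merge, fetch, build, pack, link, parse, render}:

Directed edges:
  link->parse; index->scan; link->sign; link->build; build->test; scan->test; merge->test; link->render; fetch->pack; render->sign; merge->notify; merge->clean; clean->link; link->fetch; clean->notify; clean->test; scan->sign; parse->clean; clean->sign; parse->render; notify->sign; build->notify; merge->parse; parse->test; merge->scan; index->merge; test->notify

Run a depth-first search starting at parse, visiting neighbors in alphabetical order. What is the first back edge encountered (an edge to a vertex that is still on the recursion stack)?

link->parse

DFS from parse (visiting neighbors in alphabetical order); mark gray on enter, black on exit:
parse gray
  clean gray
    link gray
      build gray
        notify gray
          sign gray
          sign black
        notify black
        test gray
          test→notify: notify black — skip
        test black
      build black
      fetch gray
        pack gray
        pack black
      fetch black
      link→parse: parse is gray → back edge
First back edge: link → parse.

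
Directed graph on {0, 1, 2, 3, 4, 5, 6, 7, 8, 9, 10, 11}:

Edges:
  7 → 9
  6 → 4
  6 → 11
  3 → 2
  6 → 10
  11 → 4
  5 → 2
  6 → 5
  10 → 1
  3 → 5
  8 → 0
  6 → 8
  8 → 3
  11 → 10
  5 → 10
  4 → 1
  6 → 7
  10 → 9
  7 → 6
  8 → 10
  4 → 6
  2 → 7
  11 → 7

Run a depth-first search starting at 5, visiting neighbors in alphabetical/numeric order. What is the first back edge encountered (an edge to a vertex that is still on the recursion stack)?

DFS from 5 (visiting neighbors in alphabetical/numeric order); mark gray on enter, black on exit:
5 gray
  2 gray
    7 gray
      6 gray
        4 gray
          1 gray
          1 black
          4→6: 6 is gray → back edge
First back edge: 4 → 6.

4→6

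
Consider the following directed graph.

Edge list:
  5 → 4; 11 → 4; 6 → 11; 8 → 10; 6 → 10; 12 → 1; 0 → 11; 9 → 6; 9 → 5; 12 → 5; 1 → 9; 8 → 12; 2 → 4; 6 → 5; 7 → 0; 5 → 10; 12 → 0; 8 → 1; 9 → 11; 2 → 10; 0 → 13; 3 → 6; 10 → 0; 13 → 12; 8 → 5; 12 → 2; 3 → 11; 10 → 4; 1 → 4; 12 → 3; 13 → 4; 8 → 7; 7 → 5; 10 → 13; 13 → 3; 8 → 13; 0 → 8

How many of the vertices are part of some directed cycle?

A vertex is on a directed cycle iff it belongs to a strongly connected component of size ≥ 2 (or has a self-loop).
The vertices on cycles are {0, 1, 2, 3, 5, 6, 7, 8, 9, 10, 12, 13} — 12 in total.

12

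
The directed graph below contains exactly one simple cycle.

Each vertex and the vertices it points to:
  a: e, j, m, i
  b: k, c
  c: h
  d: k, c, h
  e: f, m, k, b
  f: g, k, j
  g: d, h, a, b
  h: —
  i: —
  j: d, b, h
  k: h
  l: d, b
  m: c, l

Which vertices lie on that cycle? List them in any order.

a, e, f, g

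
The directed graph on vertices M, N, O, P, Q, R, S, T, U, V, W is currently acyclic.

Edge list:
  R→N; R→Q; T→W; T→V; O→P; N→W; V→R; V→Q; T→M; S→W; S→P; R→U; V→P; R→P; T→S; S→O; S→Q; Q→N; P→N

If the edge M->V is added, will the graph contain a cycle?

Adding M→V creates a cycle iff V can already reach M.
Explore from V: no path reaches M. The graph stays acyclic.

No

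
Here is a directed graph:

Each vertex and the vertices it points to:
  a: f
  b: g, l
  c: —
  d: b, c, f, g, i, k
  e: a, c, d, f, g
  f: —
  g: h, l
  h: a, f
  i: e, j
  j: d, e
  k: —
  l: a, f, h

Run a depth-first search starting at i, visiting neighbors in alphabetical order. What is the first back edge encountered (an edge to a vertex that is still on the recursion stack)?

DFS from i (visiting neighbors in alphabetical order); mark gray on enter, black on exit:
i gray
  e gray
    a gray
      f gray
      f black
    a black
    c gray
    c black
    d gray
      b gray
        g gray
          h gray
            h→a: a black — skip
            h→f: f black — skip
          h black
          l gray
            l→a: a black — skip
            l→f: f black — skip
            l→h: h black — skip
          l black
        g black
        b→l: l black — skip
      b black
      d→c: c black — skip
      d→f: f black — skip
      d→g: g black — skip
      d→i: i is gray → back edge
First back edge: d → i.

d->i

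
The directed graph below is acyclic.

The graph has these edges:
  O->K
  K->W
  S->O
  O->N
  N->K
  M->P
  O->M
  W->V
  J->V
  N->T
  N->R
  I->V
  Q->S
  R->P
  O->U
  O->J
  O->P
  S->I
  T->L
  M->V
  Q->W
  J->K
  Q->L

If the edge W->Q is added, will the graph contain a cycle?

Adding W→Q creates a cycle iff Q can already reach W.
Path from Q: Q → W.
So Q → … → W → Q is a cycle.

Yes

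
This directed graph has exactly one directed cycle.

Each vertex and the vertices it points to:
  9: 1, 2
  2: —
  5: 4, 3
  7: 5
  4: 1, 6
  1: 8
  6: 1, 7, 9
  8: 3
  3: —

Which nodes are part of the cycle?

4, 5, 6, 7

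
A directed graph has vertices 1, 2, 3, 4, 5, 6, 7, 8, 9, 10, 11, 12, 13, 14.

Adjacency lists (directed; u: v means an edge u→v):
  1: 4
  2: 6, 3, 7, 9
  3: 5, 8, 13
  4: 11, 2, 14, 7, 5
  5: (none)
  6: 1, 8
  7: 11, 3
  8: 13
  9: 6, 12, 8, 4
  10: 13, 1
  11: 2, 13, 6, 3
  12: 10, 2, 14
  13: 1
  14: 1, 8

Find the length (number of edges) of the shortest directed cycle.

3

For each vertex v, BFS finds the shortest path from v back to v.
The shortest such closed walk is 4 → 14 → 1 → 4, length 3.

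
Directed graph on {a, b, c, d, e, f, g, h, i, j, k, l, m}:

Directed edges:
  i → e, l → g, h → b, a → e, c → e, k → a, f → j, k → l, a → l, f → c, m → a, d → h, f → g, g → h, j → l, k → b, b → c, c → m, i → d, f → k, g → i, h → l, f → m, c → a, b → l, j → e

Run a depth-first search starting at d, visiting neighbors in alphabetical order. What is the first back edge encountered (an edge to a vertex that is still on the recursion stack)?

g->h

DFS from d (visiting neighbors in alphabetical order); mark gray on enter, black on exit:
d gray
  h gray
    b gray
      c gray
        a gray
          e gray
          e black
          l gray
            g gray
              g→h: h is gray → back edge
First back edge: g → h.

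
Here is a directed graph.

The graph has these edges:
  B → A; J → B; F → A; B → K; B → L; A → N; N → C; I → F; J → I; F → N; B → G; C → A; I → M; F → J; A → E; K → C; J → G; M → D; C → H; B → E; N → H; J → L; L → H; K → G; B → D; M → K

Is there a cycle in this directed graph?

DFS with white/gray/black marking, starting from N:
N gray
  H gray
  H black
  C gray
    C→H: H black — skip
    A gray
      E gray
      E black
      A→N: N is gray → back edge
Back edge found, so a cycle exists: N → C → A → N.

Yes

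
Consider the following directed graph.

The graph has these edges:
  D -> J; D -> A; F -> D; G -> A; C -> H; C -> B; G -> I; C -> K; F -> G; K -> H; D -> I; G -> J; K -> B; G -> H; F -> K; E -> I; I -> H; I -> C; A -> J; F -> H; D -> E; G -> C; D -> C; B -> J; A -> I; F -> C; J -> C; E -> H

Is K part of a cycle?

Yes

K is on a cycle iff K can reach itself via ≥1 edge.
K → B → J → C → K — yes.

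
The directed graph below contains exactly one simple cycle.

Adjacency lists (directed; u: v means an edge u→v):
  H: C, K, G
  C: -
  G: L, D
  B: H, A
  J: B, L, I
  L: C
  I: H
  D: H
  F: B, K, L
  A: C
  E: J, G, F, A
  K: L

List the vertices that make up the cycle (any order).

D, G, H

DFS with gray/black marking from G:
G gray
  L gray
    C gray
    C black
  L black
  D gray
    H gray
      H→C: C black — skip
      K gray
        K→L: L black — skip
      K black
      H→G: G is gray → back edge
Back edge closes the cycle G → D → H → G; its vertices are {D, G, H}.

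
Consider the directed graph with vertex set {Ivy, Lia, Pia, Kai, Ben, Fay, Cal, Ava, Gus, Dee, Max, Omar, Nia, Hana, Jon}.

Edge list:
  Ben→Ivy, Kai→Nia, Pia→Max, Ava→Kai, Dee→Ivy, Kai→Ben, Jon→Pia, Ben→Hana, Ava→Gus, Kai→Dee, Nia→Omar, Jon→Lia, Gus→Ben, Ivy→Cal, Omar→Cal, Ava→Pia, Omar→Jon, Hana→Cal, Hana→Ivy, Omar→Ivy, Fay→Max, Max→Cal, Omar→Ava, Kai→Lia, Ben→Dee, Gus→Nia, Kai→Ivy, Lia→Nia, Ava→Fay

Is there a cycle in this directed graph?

Yes

DFS with white/gray/black marking, starting from Omar:
Omar gray
  Ivy gray
    Cal gray
    Cal black
  Ivy black
  Ava gray
    Kai gray
      Dee gray
        Dee→Ivy: Ivy black — skip
      Dee black
      Kai→Ivy: Ivy black — skip
      Lia gray
        Nia gray
          Nia→Omar: Omar is gray → back edge
Back edge found, so a cycle exists: Omar → Ava → Kai → Lia → Nia → Omar.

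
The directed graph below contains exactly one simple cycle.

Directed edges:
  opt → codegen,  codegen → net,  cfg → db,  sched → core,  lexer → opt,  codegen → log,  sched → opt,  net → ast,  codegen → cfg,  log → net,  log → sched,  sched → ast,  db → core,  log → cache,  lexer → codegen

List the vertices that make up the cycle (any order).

DFS with gray/black marking from codegen:
codegen gray
  log gray
    net gray
      ast gray
      ast black
    net black
    sched gray
      sched→ast: ast black — skip
      opt gray
        opt→codegen: codegen is gray → back edge
Back edge closes the cycle codegen → log → sched → opt → codegen; its vertices are {log, opt, sched, codegen}.

log, opt, sched, codegen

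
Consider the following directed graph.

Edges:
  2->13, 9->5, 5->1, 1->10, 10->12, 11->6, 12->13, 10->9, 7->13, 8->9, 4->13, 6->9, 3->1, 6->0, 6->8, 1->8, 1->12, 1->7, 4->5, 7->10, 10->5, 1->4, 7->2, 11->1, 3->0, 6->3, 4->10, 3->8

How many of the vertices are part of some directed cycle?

7

A vertex is on a directed cycle iff it belongs to a strongly connected component of size ≥ 2 (or has a self-loop).
The vertices on cycles are {1, 4, 5, 7, 8, 9, 10} — 7 in total.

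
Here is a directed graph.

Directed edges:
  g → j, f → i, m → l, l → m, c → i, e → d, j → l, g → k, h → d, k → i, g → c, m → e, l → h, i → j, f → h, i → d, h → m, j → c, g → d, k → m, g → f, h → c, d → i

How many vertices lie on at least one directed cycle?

8

A vertex is on a directed cycle iff it belongs to a strongly connected component of size ≥ 2 (or has a self-loop).
The vertices on cycles are {c, d, e, h, i, j, l, m} — 8 in total.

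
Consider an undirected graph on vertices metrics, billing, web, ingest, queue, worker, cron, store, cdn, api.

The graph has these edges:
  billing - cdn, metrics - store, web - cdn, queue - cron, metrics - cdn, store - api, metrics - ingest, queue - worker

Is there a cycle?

DFS, tracking each vertex's parent; an edge to a visited non-parent vertex closes a cycle.
Start from metrics:
visit metrics (parent –)
  visit cdn (parent metrics)
    visit billing (parent cdn)
      billing–cdn: parent, skip
    visit web (parent cdn)
      web–cdn: parent, skip
    cdn–metrics: parent, skip
  visit ingest (parent metrics)
    ingest–metrics: parent, skip
  visit store (parent metrics)
    visit api (parent store)
      api–store: parent, skip
    store–metrics: parent, skip
visit queue (parent –)
  visit worker (parent queue)
    worker–queue: parent, skip
  visit cron (parent queue)
    cron–queue: parent, skip
No non-parent visited neighbor found — the graph is a forest.

No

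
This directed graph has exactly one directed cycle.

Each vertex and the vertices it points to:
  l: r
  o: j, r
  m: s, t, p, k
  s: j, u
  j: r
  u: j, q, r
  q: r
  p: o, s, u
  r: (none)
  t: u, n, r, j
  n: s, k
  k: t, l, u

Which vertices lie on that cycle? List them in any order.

DFS with gray/black marking from t:
t gray
  u gray
    j gray
      r gray
      r black
    j black
    q gray
      q→r: r black — skip
    q black
    u→r: r black — skip
  u black
  n gray
    s gray
      s→j: j black — skip
      s→u: u black — skip
    s black
    k gray
      k→t: t is gray → back edge
Back edge closes the cycle t → n → k → t; its vertices are {k, n, t}.

k, n, t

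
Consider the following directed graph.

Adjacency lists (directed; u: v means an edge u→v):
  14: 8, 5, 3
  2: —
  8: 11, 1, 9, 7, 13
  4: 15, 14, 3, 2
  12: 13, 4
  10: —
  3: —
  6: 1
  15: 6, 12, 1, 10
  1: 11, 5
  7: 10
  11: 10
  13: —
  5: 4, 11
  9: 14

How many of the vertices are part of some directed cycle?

A vertex is on a directed cycle iff it belongs to a strongly connected component of size ≥ 2 (or has a self-loop).
The vertices on cycles are {1, 4, 5, 6, 8, 9, 12, 14, 15} — 9 in total.

9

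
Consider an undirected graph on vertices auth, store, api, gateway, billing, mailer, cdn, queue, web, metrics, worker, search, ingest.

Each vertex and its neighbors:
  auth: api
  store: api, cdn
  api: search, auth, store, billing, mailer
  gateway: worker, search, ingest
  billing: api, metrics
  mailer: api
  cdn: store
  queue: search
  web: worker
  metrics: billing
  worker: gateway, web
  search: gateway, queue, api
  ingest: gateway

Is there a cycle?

No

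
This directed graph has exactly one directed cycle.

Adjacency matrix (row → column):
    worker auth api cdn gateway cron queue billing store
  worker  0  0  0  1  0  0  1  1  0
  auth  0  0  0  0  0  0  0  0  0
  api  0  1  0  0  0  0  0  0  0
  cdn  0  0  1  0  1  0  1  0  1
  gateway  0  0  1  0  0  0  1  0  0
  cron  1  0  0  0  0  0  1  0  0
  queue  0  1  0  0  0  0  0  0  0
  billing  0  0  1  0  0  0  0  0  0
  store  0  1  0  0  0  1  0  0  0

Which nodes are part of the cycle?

cdn, cron, store, worker

DFS with gray/black marking from worker:
worker gray
  queue gray
    auth gray
    auth black
  queue black
  cdn gray
    store gray
      store→auth: auth black — skip
      cron gray
        cron→worker: worker is gray → back edge
Back edge closes the cycle worker → cdn → store → cron → worker; its vertices are {cdn, cron, store, worker}.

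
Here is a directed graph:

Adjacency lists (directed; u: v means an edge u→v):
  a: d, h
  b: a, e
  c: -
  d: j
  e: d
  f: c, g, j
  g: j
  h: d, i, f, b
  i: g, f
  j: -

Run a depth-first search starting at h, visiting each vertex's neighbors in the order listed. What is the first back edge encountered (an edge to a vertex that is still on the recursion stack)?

a->h

DFS from h (visiting each vertex's neighbors in the order listed); mark gray on enter, black on exit:
h gray
  d gray
    j gray
    j black
  d black
  i gray
    g gray
      g→j: j black — skip
    g black
    f gray
      c gray
      c black
      f→g: g black — skip
      f→j: j black — skip
    f black
  i black
  h→f: f black — skip
  b gray
    a gray
      a→d: d black — skip
      a→h: h is gray → back edge
First back edge: a → h.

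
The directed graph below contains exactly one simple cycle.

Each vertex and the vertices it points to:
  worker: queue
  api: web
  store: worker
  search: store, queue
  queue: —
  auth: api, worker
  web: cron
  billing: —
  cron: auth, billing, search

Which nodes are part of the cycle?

api, web, auth, cron

DFS with gray/black marking from cron:
cron gray
  auth gray
    api gray
      web gray
        web→cron: cron is gray → back edge
Back edge closes the cycle cron → auth → api → web → cron; its vertices are {api, web, auth, cron}.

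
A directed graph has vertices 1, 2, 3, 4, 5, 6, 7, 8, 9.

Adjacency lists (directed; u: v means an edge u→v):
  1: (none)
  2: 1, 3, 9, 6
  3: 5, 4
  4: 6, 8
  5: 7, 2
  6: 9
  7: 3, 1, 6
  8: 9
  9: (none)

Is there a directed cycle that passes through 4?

4 lies on a cycle iff there is a path from 4 back to itself.
Exploring from 4, it never reaches itself; equivalently, its strongly connected component is a singleton.

No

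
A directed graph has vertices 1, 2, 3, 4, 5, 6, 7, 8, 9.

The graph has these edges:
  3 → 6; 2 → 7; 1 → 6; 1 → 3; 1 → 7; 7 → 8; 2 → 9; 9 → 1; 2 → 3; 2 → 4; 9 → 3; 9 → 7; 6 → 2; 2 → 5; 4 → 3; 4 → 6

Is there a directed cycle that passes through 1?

Yes

1 is on a cycle iff 1 can reach itself via ≥1 edge.
1 → 6 → 2 → 9 → 1 — yes.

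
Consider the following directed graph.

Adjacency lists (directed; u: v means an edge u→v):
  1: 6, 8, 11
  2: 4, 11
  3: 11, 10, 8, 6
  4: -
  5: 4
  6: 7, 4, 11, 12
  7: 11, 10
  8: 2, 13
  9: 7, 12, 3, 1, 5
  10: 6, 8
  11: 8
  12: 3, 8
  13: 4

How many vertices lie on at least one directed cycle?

8

A vertex is on a directed cycle iff it belongs to a strongly connected component of size ≥ 2 (or has a self-loop).
The vertices on cycles are {2, 3, 6, 7, 8, 10, 11, 12} — 8 in total.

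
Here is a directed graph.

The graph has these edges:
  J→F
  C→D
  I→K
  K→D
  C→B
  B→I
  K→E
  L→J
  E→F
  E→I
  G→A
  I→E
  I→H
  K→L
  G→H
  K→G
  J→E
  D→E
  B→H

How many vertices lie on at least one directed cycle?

6

A vertex is on a directed cycle iff it belongs to a strongly connected component of size ≥ 2 (or has a self-loop).
The vertices on cycles are {D, E, I, J, K, L} — 6 in total.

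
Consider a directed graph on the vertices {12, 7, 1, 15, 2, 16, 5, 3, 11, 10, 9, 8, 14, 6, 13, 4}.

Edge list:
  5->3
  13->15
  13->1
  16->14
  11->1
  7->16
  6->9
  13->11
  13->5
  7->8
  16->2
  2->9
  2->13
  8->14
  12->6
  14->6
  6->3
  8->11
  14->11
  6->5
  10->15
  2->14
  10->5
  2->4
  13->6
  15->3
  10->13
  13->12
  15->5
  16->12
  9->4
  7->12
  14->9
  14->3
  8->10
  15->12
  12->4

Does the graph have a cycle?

No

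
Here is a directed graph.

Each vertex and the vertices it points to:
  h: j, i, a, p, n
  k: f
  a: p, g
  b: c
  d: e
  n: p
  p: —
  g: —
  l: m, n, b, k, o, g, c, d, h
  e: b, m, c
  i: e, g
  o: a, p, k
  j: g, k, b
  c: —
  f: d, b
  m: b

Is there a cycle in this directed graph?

No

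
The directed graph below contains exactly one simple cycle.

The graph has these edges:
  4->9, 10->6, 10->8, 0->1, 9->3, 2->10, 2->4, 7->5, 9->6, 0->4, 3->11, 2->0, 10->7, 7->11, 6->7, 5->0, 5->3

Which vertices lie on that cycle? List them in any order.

0, 4, 5, 6, 7, 9

DFS with gray/black marking from 0:
0 gray
  4 gray
    9 gray
      3 gray
        11 gray
        11 black
      3 black
      6 gray
        7 gray
          7→11: 11 black — skip
          5 gray
            5→0: 0 is gray → back edge
Back edge closes the cycle 0 → 4 → 9 → 6 → 7 → 5 → 0; its vertices are {0, 4, 5, 6, 7, 9}.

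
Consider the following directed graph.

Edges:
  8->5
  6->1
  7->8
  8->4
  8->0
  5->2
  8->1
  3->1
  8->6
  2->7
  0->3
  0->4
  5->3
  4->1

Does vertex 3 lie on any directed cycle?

No

3 lies on a cycle iff there is a path from 3 back to itself.
Exploring from 3, it never reaches itself; equivalently, its strongly connected component is a singleton.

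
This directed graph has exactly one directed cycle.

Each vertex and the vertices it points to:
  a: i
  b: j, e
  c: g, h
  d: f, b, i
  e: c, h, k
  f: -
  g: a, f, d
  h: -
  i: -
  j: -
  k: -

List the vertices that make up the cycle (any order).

DFS with gray/black marking from b:
b gray
  j gray
  j black
  e gray
    c gray
      g gray
        a gray
          i gray
          i black
        a black
        f gray
        f black
        d gray
          d→f: f black — skip
          d→b: b is gray → back edge
Back edge closes the cycle b → e → c → g → d → b; its vertices are {b, c, d, e, g}.

b, c, d, e, g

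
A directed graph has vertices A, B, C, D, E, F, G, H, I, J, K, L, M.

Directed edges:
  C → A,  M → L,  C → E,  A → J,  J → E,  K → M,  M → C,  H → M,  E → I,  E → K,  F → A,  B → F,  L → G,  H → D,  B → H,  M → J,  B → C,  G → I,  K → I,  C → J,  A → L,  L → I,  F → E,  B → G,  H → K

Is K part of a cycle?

Yes

K is on a cycle iff K can reach itself via ≥1 edge.
K → M → J → E → K — yes.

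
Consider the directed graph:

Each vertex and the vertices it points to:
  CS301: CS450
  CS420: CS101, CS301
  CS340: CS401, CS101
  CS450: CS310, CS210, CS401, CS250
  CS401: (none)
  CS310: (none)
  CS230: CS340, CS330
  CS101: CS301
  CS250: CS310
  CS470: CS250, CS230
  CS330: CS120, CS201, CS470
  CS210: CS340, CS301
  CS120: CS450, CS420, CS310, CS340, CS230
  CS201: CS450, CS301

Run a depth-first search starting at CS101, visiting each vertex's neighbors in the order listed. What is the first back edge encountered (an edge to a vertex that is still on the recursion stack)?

CS340->CS101

DFS from CS101 (visiting each vertex's neighbors in the order listed); mark gray on enter, black on exit:
CS101 gray
  CS301 gray
    CS450 gray
      CS310 gray
      CS310 black
      CS210 gray
        CS340 gray
          CS401 gray
          CS401 black
          CS340→CS101: CS101 is gray → back edge
First back edge: CS340 → CS101.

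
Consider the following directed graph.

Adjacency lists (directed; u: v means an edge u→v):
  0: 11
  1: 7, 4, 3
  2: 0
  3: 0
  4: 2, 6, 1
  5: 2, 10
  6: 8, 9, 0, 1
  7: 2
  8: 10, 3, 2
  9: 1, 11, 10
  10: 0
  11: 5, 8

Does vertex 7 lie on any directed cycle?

7 lies on a cycle iff there is a path from 7 back to itself.
Exploring from 7, it never reaches itself; equivalently, its strongly connected component is a singleton.

No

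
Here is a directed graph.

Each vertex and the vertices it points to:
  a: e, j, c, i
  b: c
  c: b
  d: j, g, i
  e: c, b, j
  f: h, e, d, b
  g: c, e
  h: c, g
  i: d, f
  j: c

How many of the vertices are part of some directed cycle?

5

A vertex is on a directed cycle iff it belongs to a strongly connected component of size ≥ 2 (or has a self-loop).
The vertices on cycles are {b, c, d, f, i} — 5 in total.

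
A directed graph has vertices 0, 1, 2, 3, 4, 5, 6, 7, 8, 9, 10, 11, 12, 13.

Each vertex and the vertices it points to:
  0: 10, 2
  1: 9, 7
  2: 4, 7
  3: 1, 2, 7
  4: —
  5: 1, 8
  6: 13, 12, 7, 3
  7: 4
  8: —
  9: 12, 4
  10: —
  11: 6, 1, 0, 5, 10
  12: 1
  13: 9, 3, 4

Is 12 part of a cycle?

12 is on a cycle iff 12 can reach itself via ≥1 edge.
12 → 1 → 9 → 12 — yes.

Yes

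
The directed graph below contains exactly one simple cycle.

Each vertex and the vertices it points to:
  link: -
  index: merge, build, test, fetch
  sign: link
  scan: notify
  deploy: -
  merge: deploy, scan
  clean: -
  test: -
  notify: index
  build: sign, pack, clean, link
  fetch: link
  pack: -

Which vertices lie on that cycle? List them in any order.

scan, index, merge, notify

DFS with gray/black marking from index:
index gray
  merge gray
    deploy gray
    deploy black
    scan gray
      notify gray
        notify→index: index is gray → back edge
Back edge closes the cycle index → merge → scan → notify → index; its vertices are {scan, index, merge, notify}.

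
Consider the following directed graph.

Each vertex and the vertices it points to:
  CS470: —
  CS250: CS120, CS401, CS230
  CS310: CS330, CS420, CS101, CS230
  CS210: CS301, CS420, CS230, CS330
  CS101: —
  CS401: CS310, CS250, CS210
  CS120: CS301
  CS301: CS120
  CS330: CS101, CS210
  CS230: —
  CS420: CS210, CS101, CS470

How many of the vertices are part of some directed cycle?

7

A vertex is on a directed cycle iff it belongs to a strongly connected component of size ≥ 2 (or has a self-loop).
The vertices on cycles are {CS120, CS210, CS250, CS301, CS330, CS401, CS420} — 7 in total.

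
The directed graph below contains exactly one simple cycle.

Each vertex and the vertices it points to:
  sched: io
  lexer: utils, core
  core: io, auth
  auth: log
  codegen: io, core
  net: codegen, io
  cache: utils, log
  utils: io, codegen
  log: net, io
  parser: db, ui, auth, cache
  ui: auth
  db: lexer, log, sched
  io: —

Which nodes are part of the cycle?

DFS with gray/black marking from core:
core gray
  io gray
  io black
  auth gray
    log gray
      net gray
        codegen gray
          codegen→io: io black — skip
          codegen→core: core is gray → back edge
Back edge closes the cycle core → auth → log → net → codegen → core; its vertices are {log, net, auth, core, codegen}.

log, net, auth, core, codegen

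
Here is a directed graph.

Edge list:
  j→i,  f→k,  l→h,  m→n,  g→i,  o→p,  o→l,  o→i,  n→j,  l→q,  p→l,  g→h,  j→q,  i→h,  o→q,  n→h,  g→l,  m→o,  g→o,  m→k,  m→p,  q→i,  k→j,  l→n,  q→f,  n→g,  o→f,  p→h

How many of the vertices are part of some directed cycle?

A vertex is on a directed cycle iff it belongs to a strongly connected component of size ≥ 2 (or has a self-loop).
The vertices on cycles are {f, g, j, k, l, n, o, p, q} — 9 in total.

9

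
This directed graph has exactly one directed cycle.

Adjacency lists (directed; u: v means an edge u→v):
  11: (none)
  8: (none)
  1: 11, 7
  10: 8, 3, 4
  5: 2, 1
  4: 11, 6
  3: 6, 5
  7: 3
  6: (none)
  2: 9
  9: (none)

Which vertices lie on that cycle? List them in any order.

DFS with gray/black marking from 3:
3 gray
  6 gray
  6 black
  5 gray
    2 gray
      9 gray
      9 black
    2 black
    1 gray
      11 gray
      11 black
      7 gray
        7→3: 3 is gray → back edge
Back edge closes the cycle 3 → 5 → 1 → 7 → 3; its vertices are {1, 3, 5, 7}.

1, 3, 5, 7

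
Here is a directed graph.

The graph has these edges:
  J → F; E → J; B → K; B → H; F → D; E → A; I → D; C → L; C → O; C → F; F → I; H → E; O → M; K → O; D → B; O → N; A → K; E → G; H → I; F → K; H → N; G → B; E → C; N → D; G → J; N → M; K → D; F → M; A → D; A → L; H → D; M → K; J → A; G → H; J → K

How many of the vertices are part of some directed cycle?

14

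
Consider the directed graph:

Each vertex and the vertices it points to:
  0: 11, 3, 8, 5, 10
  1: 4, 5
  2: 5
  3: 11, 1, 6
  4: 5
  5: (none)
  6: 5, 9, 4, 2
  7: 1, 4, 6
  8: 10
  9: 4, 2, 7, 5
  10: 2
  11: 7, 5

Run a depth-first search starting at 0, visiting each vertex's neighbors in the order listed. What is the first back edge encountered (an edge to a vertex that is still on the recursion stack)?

DFS from 0 (visiting each vertex's neighbors in the order listed); mark gray on enter, black on exit:
0 gray
  11 gray
    7 gray
      1 gray
        4 gray
          5 gray
          5 black
        4 black
        1→5: 5 black — skip
      1 black
      7→4: 4 black — skip
      6 gray
        6→5: 5 black — skip
        9 gray
          9→4: 4 black — skip
          2 gray
            2→5: 5 black — skip
          2 black
          9→7: 7 is gray → back edge
First back edge: 9 → 7.

9→7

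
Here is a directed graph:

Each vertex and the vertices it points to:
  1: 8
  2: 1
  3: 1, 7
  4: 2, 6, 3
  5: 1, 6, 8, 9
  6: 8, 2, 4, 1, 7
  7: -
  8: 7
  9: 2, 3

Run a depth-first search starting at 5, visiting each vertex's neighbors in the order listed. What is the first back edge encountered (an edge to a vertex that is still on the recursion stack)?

4->6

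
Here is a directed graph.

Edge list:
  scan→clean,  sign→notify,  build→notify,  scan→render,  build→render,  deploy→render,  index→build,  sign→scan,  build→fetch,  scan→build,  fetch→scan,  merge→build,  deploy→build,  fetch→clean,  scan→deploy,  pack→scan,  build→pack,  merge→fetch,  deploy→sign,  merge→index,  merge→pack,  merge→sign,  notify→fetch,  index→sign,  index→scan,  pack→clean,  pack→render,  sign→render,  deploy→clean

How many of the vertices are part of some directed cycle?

7

A vertex is on a directed cycle iff it belongs to a strongly connected component of size ≥ 2 (or has a self-loop).
The vertices on cycles are {pack, scan, sign, build, fetch, deploy, notify} — 7 in total.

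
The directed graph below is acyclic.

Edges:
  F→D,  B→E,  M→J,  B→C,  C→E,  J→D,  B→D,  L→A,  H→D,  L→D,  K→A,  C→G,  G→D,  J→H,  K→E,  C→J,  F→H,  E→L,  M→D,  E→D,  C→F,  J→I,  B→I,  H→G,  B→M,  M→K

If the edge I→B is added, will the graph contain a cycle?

Yes

Adding I→B creates a cycle iff B can already reach I.
Path from B: B → I.
So B → … → I → B is a cycle.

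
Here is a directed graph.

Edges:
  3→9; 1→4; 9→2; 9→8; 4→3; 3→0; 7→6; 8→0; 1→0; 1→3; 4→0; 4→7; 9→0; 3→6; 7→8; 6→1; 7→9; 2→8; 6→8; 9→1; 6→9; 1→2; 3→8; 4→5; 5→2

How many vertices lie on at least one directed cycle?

A vertex is on a directed cycle iff it belongs to a strongly connected component of size ≥ 2 (or has a self-loop).
The vertices on cycles are {1, 3, 4, 6, 7, 9} — 6 in total.

6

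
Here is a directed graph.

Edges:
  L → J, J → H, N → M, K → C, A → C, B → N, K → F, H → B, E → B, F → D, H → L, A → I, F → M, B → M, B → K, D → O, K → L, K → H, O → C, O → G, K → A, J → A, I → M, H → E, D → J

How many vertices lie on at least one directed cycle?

A vertex is on a directed cycle iff it belongs to a strongly connected component of size ≥ 2 (or has a self-loop).
The vertices on cycles are {B, D, E, F, H, J, K, L} — 8 in total.

8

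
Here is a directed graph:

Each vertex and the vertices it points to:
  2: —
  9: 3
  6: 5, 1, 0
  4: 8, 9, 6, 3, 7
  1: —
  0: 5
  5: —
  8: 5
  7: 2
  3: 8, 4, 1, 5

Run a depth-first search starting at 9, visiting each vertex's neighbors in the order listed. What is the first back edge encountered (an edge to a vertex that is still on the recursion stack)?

4->9

DFS from 9 (visiting each vertex's neighbors in the order listed); mark gray on enter, black on exit:
9 gray
  3 gray
    8 gray
      5 gray
      5 black
    8 black
    4 gray
      4→8: 8 black — skip
      4→9: 9 is gray → back edge
First back edge: 4 → 9.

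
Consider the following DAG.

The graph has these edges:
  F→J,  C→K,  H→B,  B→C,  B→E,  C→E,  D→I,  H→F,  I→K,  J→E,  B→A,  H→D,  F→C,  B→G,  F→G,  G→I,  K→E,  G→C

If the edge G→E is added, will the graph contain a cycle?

Adding G→E creates a cycle iff E can already reach G.
Explore from E: no path reaches G. The graph stays acyclic.

No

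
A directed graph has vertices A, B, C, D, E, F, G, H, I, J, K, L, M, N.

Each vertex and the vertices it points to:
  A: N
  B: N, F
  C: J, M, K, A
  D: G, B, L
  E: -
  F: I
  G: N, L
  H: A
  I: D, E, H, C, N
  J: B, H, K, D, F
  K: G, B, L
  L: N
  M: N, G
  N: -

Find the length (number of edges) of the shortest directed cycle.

For each vertex v, BFS finds the shortest path from v back to v.
The shortest such closed walk is I → D → B → F → I, length 4.

4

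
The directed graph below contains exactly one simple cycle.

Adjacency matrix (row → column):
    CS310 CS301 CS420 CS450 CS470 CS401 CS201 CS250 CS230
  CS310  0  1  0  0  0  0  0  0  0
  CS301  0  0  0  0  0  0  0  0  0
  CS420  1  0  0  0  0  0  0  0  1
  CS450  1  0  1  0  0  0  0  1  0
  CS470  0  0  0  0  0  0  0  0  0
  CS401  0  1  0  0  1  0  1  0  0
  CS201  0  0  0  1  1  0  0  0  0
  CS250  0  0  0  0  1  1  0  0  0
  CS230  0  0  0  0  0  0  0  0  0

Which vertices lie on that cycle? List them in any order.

CS201, CS250, CS401, CS450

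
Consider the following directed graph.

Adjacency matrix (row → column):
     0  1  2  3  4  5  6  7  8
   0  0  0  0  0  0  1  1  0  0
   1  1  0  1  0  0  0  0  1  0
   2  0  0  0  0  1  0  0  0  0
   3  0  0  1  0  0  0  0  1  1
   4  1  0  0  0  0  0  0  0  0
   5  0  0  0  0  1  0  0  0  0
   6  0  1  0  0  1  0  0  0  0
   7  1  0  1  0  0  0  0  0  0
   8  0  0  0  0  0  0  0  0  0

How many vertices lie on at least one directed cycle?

7

A vertex is on a directed cycle iff it belongs to a strongly connected component of size ≥ 2 (or has a self-loop).
The vertices on cycles are {0, 1, 2, 4, 5, 6, 7} — 7 in total.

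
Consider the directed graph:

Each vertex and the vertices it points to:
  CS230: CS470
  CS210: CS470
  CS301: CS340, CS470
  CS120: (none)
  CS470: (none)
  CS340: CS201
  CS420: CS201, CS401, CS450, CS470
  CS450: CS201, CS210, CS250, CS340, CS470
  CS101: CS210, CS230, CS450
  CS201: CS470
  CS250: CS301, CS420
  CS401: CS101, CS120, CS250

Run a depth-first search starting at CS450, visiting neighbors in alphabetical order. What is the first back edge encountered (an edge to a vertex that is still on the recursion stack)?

CS101->CS450

DFS from CS450 (visiting neighbors in alphabetical order); mark gray on enter, black on exit:
CS450 gray
  CS201 gray
    CS470 gray
    CS470 black
  CS201 black
  CS210 gray
    CS210→CS470: CS470 black — skip
  CS210 black
  CS250 gray
    CS301 gray
      CS340 gray
        CS340→CS201: CS201 black — skip
      CS340 black
      CS301→CS470: CS470 black — skip
    CS301 black
    CS420 gray
      CS420→CS201: CS201 black — skip
      CS401 gray
        CS101 gray
          CS101→CS210: CS210 black — skip
          CS230 gray
            CS230→CS470: CS470 black — skip
          CS230 black
          CS101→CS450: CS450 is gray → back edge
First back edge: CS101 → CS450.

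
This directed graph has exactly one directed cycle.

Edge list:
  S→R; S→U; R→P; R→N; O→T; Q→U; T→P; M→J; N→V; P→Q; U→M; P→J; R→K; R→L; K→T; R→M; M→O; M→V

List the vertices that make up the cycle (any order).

M, O, P, Q, T, U

DFS with gray/black marking from P:
P gray
  J gray
  J black
  Q gray
    U gray
      M gray
        O gray
          T gray
            T→P: P is gray → back edge
Back edge closes the cycle P → Q → U → M → O → T → P; its vertices are {M, O, P, Q, T, U}.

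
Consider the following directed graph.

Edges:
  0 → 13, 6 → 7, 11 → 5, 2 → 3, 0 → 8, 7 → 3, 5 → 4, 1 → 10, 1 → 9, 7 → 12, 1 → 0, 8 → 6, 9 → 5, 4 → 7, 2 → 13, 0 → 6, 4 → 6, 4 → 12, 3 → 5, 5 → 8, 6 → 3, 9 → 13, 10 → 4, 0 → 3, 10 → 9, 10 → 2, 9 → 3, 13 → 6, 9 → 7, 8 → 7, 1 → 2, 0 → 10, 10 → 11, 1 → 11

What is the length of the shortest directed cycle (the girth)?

4

For each vertex v, BFS finds the shortest path from v back to v.
The shortest such closed walk is 8 → 7 → 3 → 5 → 8, length 4.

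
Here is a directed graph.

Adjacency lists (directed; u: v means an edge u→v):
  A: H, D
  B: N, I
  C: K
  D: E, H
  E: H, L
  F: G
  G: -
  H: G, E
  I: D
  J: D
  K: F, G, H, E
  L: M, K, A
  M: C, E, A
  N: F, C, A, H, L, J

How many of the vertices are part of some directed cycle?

8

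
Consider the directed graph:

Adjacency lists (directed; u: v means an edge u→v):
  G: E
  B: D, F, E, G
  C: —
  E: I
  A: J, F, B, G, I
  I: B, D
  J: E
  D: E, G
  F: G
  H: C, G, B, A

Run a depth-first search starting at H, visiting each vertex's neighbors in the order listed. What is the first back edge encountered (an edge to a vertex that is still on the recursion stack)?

DFS from H (visiting each vertex's neighbors in the order listed); mark gray on enter, black on exit:
H gray
  C gray
  C black
  G gray
    E gray
      I gray
        B gray
          D gray
            D→E: E is gray → back edge
First back edge: D → E.

D->E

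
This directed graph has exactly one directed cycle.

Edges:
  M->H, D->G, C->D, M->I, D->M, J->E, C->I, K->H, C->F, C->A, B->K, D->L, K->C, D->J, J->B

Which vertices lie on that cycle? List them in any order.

DFS with gray/black marking from J:
J gray
  B gray
    K gray
      H gray
      H black
      C gray
        D gray
          M gray
            I gray
            I black
            M→H: H black — skip
          M black
          L gray
          L black
          G gray
          G black
          D→J: J is gray → back edge
Back edge closes the cycle J → B → K → C → D → J; its vertices are {B, C, D, J, K}.

B, C, D, J, K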